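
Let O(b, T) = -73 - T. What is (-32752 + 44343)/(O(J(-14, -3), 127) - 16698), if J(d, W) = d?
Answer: -11591/16898 ≈ -0.68594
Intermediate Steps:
(-32752 + 44343)/(O(J(-14, -3), 127) - 16698) = (-32752 + 44343)/((-73 - 1*127) - 16698) = 11591/((-73 - 127) - 16698) = 11591/(-200 - 16698) = 11591/(-16898) = 11591*(-1/16898) = -11591/16898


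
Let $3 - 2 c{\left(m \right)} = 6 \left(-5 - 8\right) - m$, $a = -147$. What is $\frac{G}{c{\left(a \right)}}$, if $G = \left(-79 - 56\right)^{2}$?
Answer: $- \frac{6075}{11} \approx -552.27$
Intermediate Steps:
$G = 18225$ ($G = \left(-135\right)^{2} = 18225$)
$c{\left(m \right)} = \frac{81}{2} + \frac{m}{2}$ ($c{\left(m \right)} = \frac{3}{2} - \frac{6 \left(-5 - 8\right) - m}{2} = \frac{3}{2} - \frac{6 \left(-13\right) - m}{2} = \frac{3}{2} - \frac{-78 - m}{2} = \frac{3}{2} + \left(39 + \frac{m}{2}\right) = \frac{81}{2} + \frac{m}{2}$)
$\frac{G}{c{\left(a \right)}} = \frac{18225}{\frac{81}{2} + \frac{1}{2} \left(-147\right)} = \frac{18225}{\frac{81}{2} - \frac{147}{2}} = \frac{18225}{-33} = 18225 \left(- \frac{1}{33}\right) = - \frac{6075}{11}$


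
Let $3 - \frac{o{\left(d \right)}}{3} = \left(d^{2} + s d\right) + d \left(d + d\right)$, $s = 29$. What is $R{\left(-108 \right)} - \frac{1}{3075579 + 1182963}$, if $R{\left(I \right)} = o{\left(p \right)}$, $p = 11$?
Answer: $- \frac{8674650055}{4258542} \approx -2037.0$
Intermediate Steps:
$o{\left(d \right)} = 9 - 87 d - 9 d^{2}$ ($o{\left(d \right)} = 9 - 3 \left(\left(d^{2} + 29 d\right) + d \left(d + d\right)\right) = 9 - 3 \left(\left(d^{2} + 29 d\right) + d 2 d\right) = 9 - 3 \left(\left(d^{2} + 29 d\right) + 2 d^{2}\right) = 9 - 3 \left(3 d^{2} + 29 d\right) = 9 - \left(9 d^{2} + 87 d\right) = 9 - 87 d - 9 d^{2}$)
$R{\left(I \right)} = -2037$ ($R{\left(I \right)} = 9 - 957 - 9 \cdot 11^{2} = 9 - 957 - 1089 = -2037$)
$R{\left(-108 \right)} - \frac{1}{3075579 + 1182963} = -2037 - \frac{1}{3075579 + 1182963} = -2037 - \frac{1}{4258542} = - \frac{8674650055}{4258542}$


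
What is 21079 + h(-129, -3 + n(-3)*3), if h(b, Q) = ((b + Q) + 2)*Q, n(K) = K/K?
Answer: 21079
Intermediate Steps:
n(K) = 1
h(b, Q) = Q*(2 + Q + b) (h(b, Q) = ((Q + b) + 2)*Q = (2 + Q + b)*Q = Q*(2 + Q + b))
21079 + h(-129, -3 + n(-3)*3) = 21079 + (-3 + 1*3)*(2 + (-3 + 1*3) - 129) = 21079 + (-3 + 3)*(2 + (-3 + 3) - 129) = 21079 + 0*(2 + 0 - 129) = 21079 + 0*(-127) = 21079 + 0 = 21079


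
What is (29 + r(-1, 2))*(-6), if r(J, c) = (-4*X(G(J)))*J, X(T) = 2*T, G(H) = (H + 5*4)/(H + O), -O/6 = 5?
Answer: -4482/31 ≈ -144.58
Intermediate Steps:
O = -30 (O = -6*5 = -30)
G(H) = (20 + H)/(-30 + H) (G(H) = (H + 5*4)/(H - 30) = (H + 20)/(-30 + H) = (20 + H)/(-30 + H))
r(J, c) = -8*J*(20 + J)/(-30 + J) (r(J, c) = (-8*(20 + J)/(-30 + J))*J = -8*J*(20 + J)/(-30 + J))
(29 + r(-1, 2))*(-6) = (29 - 8*(-1)*(20 - 1)/(-30 - 1))*(-6) = (29 - 8*(-1)*19/(-31))*(-6) = (29 - 8*(-1)*(-1/31)*19)*(-6) = (29 - 152/31)*(-6) = (747/31)*(-6) = -4482/31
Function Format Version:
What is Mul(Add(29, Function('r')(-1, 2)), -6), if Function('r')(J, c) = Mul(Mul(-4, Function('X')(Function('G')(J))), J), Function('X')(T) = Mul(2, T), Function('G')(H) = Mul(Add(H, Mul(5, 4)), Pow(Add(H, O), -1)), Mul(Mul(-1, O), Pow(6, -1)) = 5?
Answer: Rational(-4482, 31) ≈ -144.58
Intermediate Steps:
O = -30 (O = Mul(-6, 5) = -30)
Function('G')(H) = Mul(Pow(Add(-30, H), -1), Add(20, H)) (Function('G')(H) = Mul(Add(H, Mul(5, 4)), Pow(Add(H, -30), -1)) = Mul(Add(H, 20), Pow(Add(-30, H), -1)) = Mul(Add(20, H), Pow(Add(-30, H), -1)) = Mul(Pow(Add(-30, H), -1), Add(20, H)))
Function('r')(J, c) = Mul(-8, J, Pow(Add(-30, J), -1), Add(20, J)) (Function('r')(J, c) = Mul(Mul(-4, Mul(2, Mul(Pow(Add(-30, J), -1), Add(20, J)))), J) = Mul(Mul(-4, Mul(2, Pow(Add(-30, J), -1), Add(20, J))), J) = Mul(Mul(-8, Pow(Add(-30, J), -1), Add(20, J)), J) = Mul(-8, J, Pow(Add(-30, J), -1), Add(20, J)))
Mul(Add(29, Function('r')(-1, 2)), -6) = Mul(Add(29, Mul(-8, -1, Pow(Add(-30, -1), -1), Add(20, -1))), -6) = Mul(Add(29, Mul(-8, -1, Pow(-31, -1), 19)), -6) = Mul(Add(29, Mul(-8, -1, Rational(-1, 31), 19)), -6) = Mul(Add(29, Rational(-152, 31)), -6) = Mul(Rational(747, 31), -6) = Rational(-4482, 31)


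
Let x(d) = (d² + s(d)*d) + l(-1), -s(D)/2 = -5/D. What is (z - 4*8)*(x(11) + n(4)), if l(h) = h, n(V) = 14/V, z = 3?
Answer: -7743/2 ≈ -3871.5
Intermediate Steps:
s(D) = 10/D (s(D) = -(-10)/D = 10/D)
x(d) = 9 + d² (x(d) = (d² + (10/d)*d) - 1 = (d² + 10) - 1 = (10 + d²) - 1 = 9 + d²)
(z - 4*8)*(x(11) + n(4)) = (3 - 4*8)*((9 + 11²) + 14/4) = (3 - 32)*((9 + 121) + 14*(¼)) = -29*(130 + 7/2) = -29*267/2 = -7743/2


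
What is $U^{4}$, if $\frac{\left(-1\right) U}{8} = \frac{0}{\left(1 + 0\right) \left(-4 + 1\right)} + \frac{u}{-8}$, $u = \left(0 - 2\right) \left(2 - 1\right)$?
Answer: $16$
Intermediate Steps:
$u = -2$ ($u = \left(-2\right) 1 = -2$)
$U = -2$ ($U = - 8 \left(\frac{0}{\left(1 + 0\right) \left(-4 + 1\right)} - \frac{2}{-8}\right) = - 8 \left(\frac{0}{1 \left(-3\right)} - - \frac{1}{4}\right) = - 8 \left(\frac{0}{-3} + \frac{1}{4}\right) = - 8 \left(0 \left(- \frac{1}{3}\right) + \frac{1}{4}\right) = - 8 \left(0 + \frac{1}{4}\right) = \left(-8\right) \frac{1}{4} = -2$)
$U^{4} = \left(-2\right)^{4} = 16$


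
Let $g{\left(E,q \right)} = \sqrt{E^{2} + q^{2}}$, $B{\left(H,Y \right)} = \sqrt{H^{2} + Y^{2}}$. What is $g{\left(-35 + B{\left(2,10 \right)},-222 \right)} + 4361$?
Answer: $4361 + \sqrt{50613 - 140 \sqrt{26}} \approx 4584.4$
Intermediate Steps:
$g{\left(-35 + B{\left(2,10 \right)},-222 \right)} + 4361 = \sqrt{\left(-35 + \sqrt{2^{2} + 10^{2}}\right)^{2} + \left(-222\right)^{2}} + 4361 = \sqrt{\left(-35 + \sqrt{4 + 100}\right)^{2} + 49284} + 4361 = \sqrt{\left(-35 + \sqrt{104}\right)^{2} + 49284} + 4361 = \sqrt{\left(-35 + 2 \sqrt{26}\right)^{2} + 49284} + 4361 = \sqrt{49284 + \left(-35 + 2 \sqrt{26}\right)^{2}} + 4361 = 4361 + \sqrt{49284 + \left(-35 + 2 \sqrt{26}\right)^{2}}$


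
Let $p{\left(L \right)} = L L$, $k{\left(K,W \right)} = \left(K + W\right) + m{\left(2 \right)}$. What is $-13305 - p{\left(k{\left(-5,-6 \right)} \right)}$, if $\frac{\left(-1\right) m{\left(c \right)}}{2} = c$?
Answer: $-13530$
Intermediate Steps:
$m{\left(c \right)} = - 2 c$
$k{\left(K,W \right)} = -4 + K + W$ ($k{\left(K,W \right)} = \left(K + W\right) - 4 = -4 + K + W$)
$p{\left(L \right)} = L^{2}$
$-13305 - p{\left(k{\left(-5,-6 \right)} \right)} = -13305 - \left(-4 - 5 - 6\right)^{2} = -13305 - \left(-15\right)^{2} = -13305 - 225 = -13530$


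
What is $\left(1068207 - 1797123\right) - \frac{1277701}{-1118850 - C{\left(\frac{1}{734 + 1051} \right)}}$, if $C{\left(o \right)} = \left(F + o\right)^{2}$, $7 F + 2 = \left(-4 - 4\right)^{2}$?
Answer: $- \frac{2598696513019356711}{3565157828971} \approx -7.2892 \cdot 10^{5}$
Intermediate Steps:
$F = \frac{62}{7}$ ($F = - \frac{2}{7} + \frac{\left(-4 - 4\right)^{2}}{7} = - \frac{2}{7} + \frac{\left(-8\right)^{2}}{7} = - \frac{2}{7} + \frac{1}{7} \cdot 64 = - \frac{2}{7} + \frac{64}{7} = \frac{62}{7} \approx 8.8571$)
$C{\left(o \right)} = \left(\frac{62}{7} + o\right)^{2}$
$\left(1068207 - 1797123\right) - \frac{1277701}{-1118850 - C{\left(\frac{1}{734 + 1051} \right)}} = \left(1068207 - 1797123\right) - \frac{1277701}{-1118850 - \frac{\left(62 + \frac{7}{734 + 1051}\right)^{2}}{49}} = -728916 - \frac{1277701}{-1118850 - \frac{\left(62 + \frac{7}{1785}\right)^{2}}{49}} = -728916 - \frac{1277701}{-1118850 - \frac{\left(62 + 7 \cdot \frac{1}{1785}\right)^{2}}{49}} = -728916 - \frac{1277701}{-1118850 - \frac{\left(62 + \frac{1}{255}\right)^{2}}{49}} = -728916 - \frac{1277701}{-1118850 - \frac{\left(\frac{15811}{255}\right)^{2}}{49}} = -728916 - \frac{1277701}{-1118850 - \frac{1}{49} \cdot \frac{249987721}{65025}} = -728916 - \frac{1277701}{-1118850 - \frac{249987721}{3186225}} = -728916 - \frac{1277701}{- \frac{3565157828971}{3186225}} = -728916 - - \frac{4071042868725}{3565157828971} = -728916 + \frac{4071042868725}{3565157828971} = - \frac{2598696513019356711}{3565157828971}$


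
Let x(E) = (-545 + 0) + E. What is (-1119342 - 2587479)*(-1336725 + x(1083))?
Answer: 4953006031527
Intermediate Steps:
x(E) = -545 + E
(-1119342 - 2587479)*(-1336725 + x(1083)) = (-1119342 - 2587479)*(-1336725 + (-545 + 1083)) = -3706821*(-1336725 + 538) = -3706821*(-1336187) = 4953006031527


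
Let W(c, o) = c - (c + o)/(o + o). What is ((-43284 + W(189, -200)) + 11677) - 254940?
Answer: -114543211/400 ≈ -2.8636e+5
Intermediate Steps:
W(c, o) = c - (c + o)/(2*o)
((-43284 + W(189, -200)) + 11677) - 254940 = ((-43284 + (-½ + 189 - ½*189/(-200))) + 11677) - 254940 = ((-43284 + (-½ + 189 - ½*189*(-1/200))) + 11677) - 254940 = ((-43284 + (-½ + 189 + 189/400)) + 11677) - 254940 = ((-43284 + 75589/400) + 11677) - 254940 = (-17238011/400 + 11677) - 254940 = -12567211/400 - 254940 = -114543211/400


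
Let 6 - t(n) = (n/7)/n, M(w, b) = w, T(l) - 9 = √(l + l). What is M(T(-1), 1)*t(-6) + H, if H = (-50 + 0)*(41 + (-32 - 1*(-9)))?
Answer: -5931/7 + 41*I*√2/7 ≈ -847.29 + 8.2832*I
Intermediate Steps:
T(l) = 9 + √2*√l (T(l) = 9 + √(l + l) = 9 + √(2*l) = 9 + √2*√l)
H = -900 (H = -50*(41 + (-32 + 9)) = -50*(41 - 23) = -50*18 = -900)
t(n) = 41/7 (t(n) = 6 - n/7/n = 6 - 1*⅐ = 6 - ⅐ = 41/7)
M(T(-1), 1)*t(-6) + H = (9 + √2*√(-1))*(41/7) - 900 = (9 + √2*I)*(41/7) - 900 = (9 + I*√2)*(41/7) - 900 = (369/7 + 41*I*√2/7) - 900 = -5931/7 + 41*I*√2/7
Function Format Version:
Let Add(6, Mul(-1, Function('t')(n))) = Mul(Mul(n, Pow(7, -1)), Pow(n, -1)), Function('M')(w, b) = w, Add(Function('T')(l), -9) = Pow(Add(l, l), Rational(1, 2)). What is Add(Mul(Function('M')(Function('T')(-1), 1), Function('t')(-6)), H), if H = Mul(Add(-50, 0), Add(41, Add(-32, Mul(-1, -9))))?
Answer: Add(Rational(-5931, 7), Mul(Rational(41, 7), I, Pow(2, Rational(1, 2)))) ≈ Add(-847.29, Mul(8.2832, I))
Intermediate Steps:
Function('T')(l) = Add(9, Mul(Pow(2, Rational(1, 2)), Pow(l, Rational(1, 2)))) (Function('T')(l) = Add(9, Pow(Add(l, l), Rational(1, 2))) = Add(9, Pow(Mul(2, l), Rational(1, 2))) = Add(9, Mul(Pow(2, Rational(1, 2)), Pow(l, Rational(1, 2)))))
H = -900 (H = Mul(-50, Add(41, Add(-32, 9))) = Mul(-50, Add(41, -23)) = Mul(-50, 18) = -900)
Function('t')(n) = Rational(41, 7) (Function('t')(n) = Add(6, Mul(-1, Mul(Mul(n, Pow(7, -1)), Pow(n, -1)))) = Add(6, Mul(-1, Mul(Mul(n, Rational(1, 7)), Pow(n, -1)))) = Add(6, Mul(-1, Mul(Mul(Rational(1, 7), n), Pow(n, -1)))) = Add(6, Mul(-1, Rational(1, 7))) = Add(6, Rational(-1, 7)) = Rational(41, 7))
Add(Mul(Function('M')(Function('T')(-1), 1), Function('t')(-6)), H) = Add(Mul(Add(9, Mul(Pow(2, Rational(1, 2)), Pow(-1, Rational(1, 2)))), Rational(41, 7)), -900) = Add(Mul(Add(9, Mul(Pow(2, Rational(1, 2)), I)), Rational(41, 7)), -900) = Add(Mul(Add(9, Mul(I, Pow(2, Rational(1, 2)))), Rational(41, 7)), -900) = Add(Add(Rational(369, 7), Mul(Rational(41, 7), I, Pow(2, Rational(1, 2)))), -900) = Add(Rational(-5931, 7), Mul(Rational(41, 7), I, Pow(2, Rational(1, 2))))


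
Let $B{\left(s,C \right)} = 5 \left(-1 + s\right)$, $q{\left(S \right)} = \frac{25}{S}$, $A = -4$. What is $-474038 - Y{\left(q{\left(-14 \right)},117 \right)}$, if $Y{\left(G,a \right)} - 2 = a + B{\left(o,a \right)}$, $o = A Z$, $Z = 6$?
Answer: $-474032$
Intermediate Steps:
$o = -24$ ($o = \left(-4\right) 6 = -24$)
$B{\left(s,C \right)} = -5 + 5 s$
$Y{\left(G,a \right)} = -123 + a$ ($Y{\left(G,a \right)} = 2 + \left(a + \left(-5 + 5 \left(-24\right)\right)\right) = 2 + \left(a - 125\right) = 2 + \left(-125 + a\right) = -123 + a$)
$-474038 - Y{\left(q{\left(-14 \right)},117 \right)} = -474038 - \left(-123 + 117\right) = -474038 - -6 = -474038 + 6 = -474032$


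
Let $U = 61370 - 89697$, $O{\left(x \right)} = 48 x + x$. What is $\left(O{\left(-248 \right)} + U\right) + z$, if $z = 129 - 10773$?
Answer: $-51123$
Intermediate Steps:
$O{\left(x \right)} = 49 x$
$z = -10644$ ($z = 129 - 10773 = -10644$)
$U = -28327$
$\left(O{\left(-248 \right)} + U\right) + z = \left(49 \left(-248\right) - 28327\right) - 10644 = \left(-12152 - 28327\right) - 10644 = -40479 - 10644 = -51123$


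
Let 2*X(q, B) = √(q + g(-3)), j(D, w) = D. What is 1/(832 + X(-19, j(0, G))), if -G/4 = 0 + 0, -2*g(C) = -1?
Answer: 6656/5537829 - 2*I*√74/5537829 ≈ 0.0012019 - 3.1068e-6*I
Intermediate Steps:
g(C) = ½ (g(C) = -½*(-1) = ½)
G = 0 (G = -4*(0 + 0) = -4*0 = 0)
X(q, B) = √(½ + q)/2 (X(q, B) = √(q + ½)/2 = √(½ + q)/2)
1/(832 + X(-19, j(0, G))) = 1/(832 + √(2 + 4*(-19))/4) = 1/(832 + √(2 - 76)/4) = 1/(832 + √(-74)/4) = 1/(832 + (I*√74)/4) = 1/(832 + I*√74/4)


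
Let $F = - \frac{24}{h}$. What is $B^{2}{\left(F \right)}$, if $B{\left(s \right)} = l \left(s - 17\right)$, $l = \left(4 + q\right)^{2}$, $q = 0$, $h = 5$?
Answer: $\frac{3041536}{25} \approx 1.2166 \cdot 10^{5}$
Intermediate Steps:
$F = - \frac{24}{5} \approx -4.8$
$l = 16$ ($l = \left(4 + 0\right)^{2} = 4^{2} = 16$)
$B{\left(s \right)} = -272 + 16 s$ ($B{\left(s \right)} = 16 \left(s - 17\right) = 16 \left(-17 + s\right) = -272 + 16 s$)
$B^{2}{\left(F \right)} = \left(-272 + 16 \left(- \frac{24}{5}\right)\right)^{2} = \left(-272 - \frac{384}{5}\right)^{2} = \left(- \frac{1744}{5}\right)^{2} = \frac{3041536}{25}$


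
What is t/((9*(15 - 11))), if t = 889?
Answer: 889/36 ≈ 24.694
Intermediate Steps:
t/((9*(15 - 11))) = 889/((9*(15 - 11))) = 889/((9*4)) = 889/36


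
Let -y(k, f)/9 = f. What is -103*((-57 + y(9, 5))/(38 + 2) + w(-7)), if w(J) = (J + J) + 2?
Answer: 29973/20 ≈ 1498.7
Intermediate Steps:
y(k, f) = -9*f
w(J) = 2 + 2*J (w(J) = 2*J + 2 = 2 + 2*J)
-103*((-57 + y(9, 5))/(38 + 2) + w(-7)) = -103*((-57 - 9*5)/(38 + 2) + (2 + 2*(-7))) = -103*((-57 - 45)/40 + (2 - 14)) = -103*(-102*1/40 - 12) = -103*(-51/20 - 12) = -103*(-291/20) = 29973/20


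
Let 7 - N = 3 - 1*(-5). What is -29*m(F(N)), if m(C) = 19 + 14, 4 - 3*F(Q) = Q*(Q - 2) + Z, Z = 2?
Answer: -957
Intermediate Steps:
N = -1 (N = 7 - (3 - 1*(-5)) = 7 - (3 + 5) = 7 - 1*8 = 7 - 8 = -1)
F(Q) = ⅔ - Q*(-2 + Q)/3 (F(Q) = 4/3 - (Q*(Q - 2) + 2)/3 = 4/3 - (Q*(-2 + Q) + 2)/3 = 4/3 - (2 + Q*(-2 + Q))/3 = 4/3 + (-⅔ - Q*(-2 + Q)/3) = ⅔ - Q*(-2 + Q)/3)
m(C) = 33
-29*m(F(N)) = -29*33 = -957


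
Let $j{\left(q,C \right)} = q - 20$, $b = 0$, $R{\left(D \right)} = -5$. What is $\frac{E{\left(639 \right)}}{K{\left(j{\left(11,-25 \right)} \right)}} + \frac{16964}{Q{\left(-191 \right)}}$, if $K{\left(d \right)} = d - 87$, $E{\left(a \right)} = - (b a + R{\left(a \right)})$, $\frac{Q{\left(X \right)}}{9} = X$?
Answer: $- \frac{545713}{55008} \approx -9.9206$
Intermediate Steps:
$j{\left(q,C \right)} = -20 + q$
$Q{\left(X \right)} = 9 X$
$E{\left(a \right)} = 5$ ($E{\left(a \right)} = - (0 a - 5) = - (0 - 5) = \left(-1\right) \left(-5\right) = 5$)
$K{\left(d \right)} = -87 + d$
$\frac{E{\left(639 \right)}}{K{\left(j{\left(11,-25 \right)} \right)}} + \frac{16964}{Q{\left(-191 \right)}} = \frac{5}{-87 + \left(-20 + 11\right)} + \frac{16964}{9 \left(-191\right)} = \frac{5}{-87 - 9} + \frac{16964}{-1719} = \frac{5}{-96} + 16964 \left(- \frac{1}{1719}\right) = 5 \left(- \frac{1}{96}\right) - \frac{16964}{1719} = - \frac{5}{96} - \frac{16964}{1719} = - \frac{545713}{55008}$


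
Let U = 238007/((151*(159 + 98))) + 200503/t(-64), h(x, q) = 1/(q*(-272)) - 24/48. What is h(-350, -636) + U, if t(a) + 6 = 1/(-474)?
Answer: -637913901614863813/19099340047680 ≈ -33400.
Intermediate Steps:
t(a) = -2845/474 (t(a) = -6 + 1/(-474) = -6 - 1/474 = -2845/474)
h(x, q) = -½ - 1/(272*q) (h(x, q) = -1/272/q - 24*1/48 = -1/(272*q) - ½ = -½ - 1/(272*q))
U = -3687478912639/110405915 (U = 238007/((151*(159 + 98))) + 200503/(-2845/474) = 238007/((151*257)) + 200503*(-474/2845) = 238007/38807 - 95038422/2845 = -3687478912639/110405915 ≈ -33399.)
h(-350, -636) + U = (1/272)*(-1 - 136*(-636))/(-636) - 3687478912639/110405915 = (1/272)*(-1/636)*(-1 + 86496) - 3687478912639/110405915 = (1/272)*(-1/636)*86495 - 3687478912639/110405915 = -86495/172992 - 3687478912639/110405915 = -637913901614863813/19099340047680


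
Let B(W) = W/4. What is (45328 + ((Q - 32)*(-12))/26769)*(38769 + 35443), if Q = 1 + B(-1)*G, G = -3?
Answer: 30015923925380/8923 ≈ 3.3639e+9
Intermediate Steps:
B(W) = W/4 (B(W) = W*(¼) = W/4)
Q = 7/4 (Q = 1 + ((¼)*(-1))*(-3) = 1 - ¼*(-3) = 1 + ¾ = 7/4 ≈ 1.7500)
(45328 + ((Q - 32)*(-12))/26769)*(38769 + 35443) = (45328 + ((7/4 - 32)*(-12))/26769)*(38769 + 35443) = (45328 - 121/4*(-12)*(1/26769))*74212 = (45328 + 363*(1/26769))*74212 = (45328 + 121/8923)*74212 = (404461865/8923)*74212 = 30015923925380/8923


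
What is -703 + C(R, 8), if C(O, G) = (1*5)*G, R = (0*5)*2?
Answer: -663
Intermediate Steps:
R = 0 (R = 0*2 = 0)
C(O, G) = 5*G
-703 + C(R, 8) = -703 + 5*8 = -703 + 40 = -663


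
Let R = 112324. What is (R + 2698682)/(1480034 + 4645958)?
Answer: 1405503/3062996 ≈ 0.45887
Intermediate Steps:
(R + 2698682)/(1480034 + 4645958) = (112324 + 2698682)/(1480034 + 4645958) = 2811006/6125992 = 2811006*(1/6125992) = 1405503/3062996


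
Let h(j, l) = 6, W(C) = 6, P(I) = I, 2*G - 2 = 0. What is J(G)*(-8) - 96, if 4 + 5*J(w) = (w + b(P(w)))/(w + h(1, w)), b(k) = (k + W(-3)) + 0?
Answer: -640/7 ≈ -91.429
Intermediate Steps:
G = 1 (G = 1 + (½)*0 = 1 + 0 = 1)
b(k) = 6 + k (b(k) = (k + 6) + 0 = (6 + k) + 0 = 6 + k)
J(w) = -⅘ + (6 + 2*w)/(5*(6 + w)) (J(w) = -⅘ + ((w + (6 + w))/(w + 6))/5 = -⅘ + ((6 + 2*w)/(6 + w))/5 = -⅘ + (6 + 2*w)/(5*(6 + w)))
J(G)*(-8) - 96 = (2*(-9 - 1*1)/(5*(6 + 1)))*(-8) - 96 = ((⅖)*(-9 - 1)/7)*(-8) - 96 = ((⅖)*(⅐)*(-10))*(-8) - 96 = -4/7*(-8) - 96 = 32/7 - 96 = -640/7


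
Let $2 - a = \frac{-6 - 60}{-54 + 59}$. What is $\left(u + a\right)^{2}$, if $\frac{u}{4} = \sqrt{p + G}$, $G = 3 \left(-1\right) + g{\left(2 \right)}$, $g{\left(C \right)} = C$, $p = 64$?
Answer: $\frac{30976}{25} + \frac{1824 \sqrt{7}}{5} \approx 2204.2$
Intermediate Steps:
$G = -1$ ($G = 3 \left(-1\right) + 2 = -3 + 2 = -1$)
$a = \frac{76}{5}$ ($a = 2 - \frac{-6 - 60}{-54 + 59} = 2 - - \frac{66}{5} = 2 + \frac{66}{5} = \frac{76}{5} \approx 15.2$)
$u = 12 \sqrt{7}$ ($u = 4 \sqrt{64 - 1} = 4 \sqrt{63} = 4 \cdot 3 \sqrt{7} = 12 \sqrt{7} \approx 31.749$)
$\left(u + a\right)^{2} = \left(12 \sqrt{7} + \frac{76}{5}\right)^{2} = \left(\frac{76}{5} + 12 \sqrt{7}\right)^{2}$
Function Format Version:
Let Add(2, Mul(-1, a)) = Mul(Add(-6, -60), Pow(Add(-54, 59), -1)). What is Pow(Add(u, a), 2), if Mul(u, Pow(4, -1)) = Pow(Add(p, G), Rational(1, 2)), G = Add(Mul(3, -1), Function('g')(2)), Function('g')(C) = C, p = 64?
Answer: Add(Rational(30976, 25), Mul(Rational(1824, 5), Pow(7, Rational(1, 2)))) ≈ 2204.2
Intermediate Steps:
G = -1 (G = Add(Mul(3, -1), 2) = Add(-3, 2) = -1)
a = Rational(76, 5) (a = Add(2, Mul(-1, Mul(Add(-6, -60), Pow(Add(-54, 59), -1)))) = Add(2, Mul(-1, Mul(-66, Pow(5, -1)))) = Add(2, Mul(-1, Mul(-66, Rational(1, 5)))) = Add(2, Mul(-1, Rational(-66, 5))) = Add(2, Rational(66, 5)) = Rational(76, 5) ≈ 15.200)
u = Mul(12, Pow(7, Rational(1, 2))) (u = Mul(4, Pow(Add(64, -1), Rational(1, 2))) = Mul(4, Pow(63, Rational(1, 2))) = Mul(4, Mul(3, Pow(7, Rational(1, 2)))) = Mul(12, Pow(7, Rational(1, 2))) ≈ 31.749)
Pow(Add(u, a), 2) = Pow(Add(Mul(12, Pow(7, Rational(1, 2))), Rational(76, 5)), 2) = Pow(Add(Rational(76, 5), Mul(12, Pow(7, Rational(1, 2)))), 2)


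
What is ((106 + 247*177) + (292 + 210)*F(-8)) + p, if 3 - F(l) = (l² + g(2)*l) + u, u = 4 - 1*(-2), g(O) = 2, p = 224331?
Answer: 242554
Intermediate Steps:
u = 6 (u = 4 + 2 = 6)
F(l) = -3 - l² - 2*l (F(l) = 3 - ((l² + 2*l) + 6) = 3 - (6 + l² + 2*l) = 3 + (-6 - l² - 2*l) = -3 - l² - 2*l)
((106 + 247*177) + (292 + 210)*F(-8)) + p = ((106 + 247*177) + (292 + 210)*(-3 - 1*(-8)² - 2*(-8))) + 224331 = ((106 + 43719) + 502*(-3 - 1*64 + 16)) + 224331 = (43825 + 502*(-3 - 64 + 16)) + 224331 = (43825 + 502*(-51)) + 224331 = (43825 - 25602) + 224331 = 18223 + 224331 = 242554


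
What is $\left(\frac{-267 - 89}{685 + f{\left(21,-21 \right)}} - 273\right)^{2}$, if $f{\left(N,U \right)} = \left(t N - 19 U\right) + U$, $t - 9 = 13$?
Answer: $\frac{173623055761}{2325625} \approx 74657.0$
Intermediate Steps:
$t = 22$ ($t = 9 + 13 = 22$)
$f{\left(N,U \right)} = - 18 U + 22 N$ ($f{\left(N,U \right)} = \left(22 N - 19 U\right) + U = \left(- 19 U + 22 N\right) + U = - 18 U + 22 N$)
$\left(\frac{-267 - 89}{685 + f{\left(21,-21 \right)}} - 273\right)^{2} = \left(\frac{-267 - 89}{685 + \left(\left(-18\right) \left(-21\right) + 22 \cdot 21\right)} - 273\right)^{2} = \left(- \frac{356}{685 + \left(378 + 462\right)} - 273\right)^{2} = \left(- \frac{356}{685 + 840} - 273\right)^{2} = \left(- \frac{356}{1525} - 273\right)^{2} = \left(- \frac{416681}{1525}\right)^{2} = \frac{173623055761}{2325625}$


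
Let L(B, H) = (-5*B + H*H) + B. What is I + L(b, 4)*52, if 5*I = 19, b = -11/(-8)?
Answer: 2749/5 ≈ 549.80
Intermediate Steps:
b = 11/8 (b = -11*(-1/8) = 11/8 ≈ 1.3750)
L(B, H) = H**2 - 4*B (L(B, H) = (-5*B + H**2) + B = (H**2 - 5*B) + B = H**2 - 4*B)
I = 19/5 (I = (1/5)*19 = 19/5 ≈ 3.8000)
I + L(b, 4)*52 = 19/5 + (4**2 - 4*11/8)*52 = 19/5 + (16 - 11/2)*52 = 19/5 + (21/2)*52 = 19/5 + 546 = 2749/5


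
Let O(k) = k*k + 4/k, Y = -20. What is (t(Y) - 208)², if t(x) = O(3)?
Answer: 351649/9 ≈ 39072.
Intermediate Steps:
O(k) = k² + 4/k
t(x) = 31/3 (t(x) = (4 + 3³)/3 = (4 + 27)/3 = (⅓)*31 = 31/3)
(t(Y) - 208)² = (31/3 - 208)² = (-593/3)² = 351649/9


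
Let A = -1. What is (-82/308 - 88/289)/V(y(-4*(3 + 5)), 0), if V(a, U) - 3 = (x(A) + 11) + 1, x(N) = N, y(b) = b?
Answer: -25401/623084 ≈ -0.040767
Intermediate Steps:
V(a, U) = 14 (V(a, U) = 3 + ((-1 + 11) + 1) = 3 + (10 + 1) = 3 + 11 = 14)
(-82/308 - 88/289)/V(y(-4*(3 + 5)), 0) = (-82/308 - 88/289)/14 = (-82*1/308 - 88*1/289)*(1/14) = (-41/154 - 88/289)*(1/14) = -25401/44506*1/14 = -25401/623084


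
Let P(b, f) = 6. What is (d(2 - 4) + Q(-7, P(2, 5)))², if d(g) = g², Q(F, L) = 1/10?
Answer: 1681/100 ≈ 16.810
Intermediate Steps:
Q(F, L) = ⅒
(d(2 - 4) + Q(-7, P(2, 5)))² = ((2 - 4)² + ⅒)² = ((-2)² + ⅒)² = (4 + ⅒)² = (41/10)² = 1681/100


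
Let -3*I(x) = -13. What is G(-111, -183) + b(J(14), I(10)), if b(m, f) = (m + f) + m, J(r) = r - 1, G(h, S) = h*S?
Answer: 61030/3 ≈ 20343.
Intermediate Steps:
I(x) = 13/3 (I(x) = -⅓*(-13) = 13/3)
G(h, S) = S*h
J(r) = -1 + r
b(m, f) = f + 2*m (b(m, f) = (f + m) + m = f + 2*m)
G(-111, -183) + b(J(14), I(10)) = -183*(-111) + (13/3 + 2*(-1 + 14)) = 20313 + (13/3 + 2*13) = 20313 + (13/3 + 26) = 20313 + 91/3 = 61030/3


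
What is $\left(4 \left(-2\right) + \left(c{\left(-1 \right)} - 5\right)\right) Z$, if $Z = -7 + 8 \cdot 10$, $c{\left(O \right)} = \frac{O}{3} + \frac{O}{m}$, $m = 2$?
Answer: $- \frac{6059}{6} \approx -1009.8$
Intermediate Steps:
$c{\left(O \right)} = \frac{5 O}{6}$ ($c{\left(O \right)} = \frac{O}{3} + \frac{O}{2} = \frac{5 O}{6}$)
$Z = 73$ ($Z = -7 + 80 = 73$)
$\left(4 \left(-2\right) + \left(c{\left(-1 \right)} - 5\right)\right) Z = \left(4 \left(-2\right) + \left(\frac{5}{6} \left(-1\right) - 5\right)\right) 73 = \left(-8 - \frac{35}{6}\right) 73 = \left(- \frac{83}{6}\right) 73 = - \frac{6059}{6}$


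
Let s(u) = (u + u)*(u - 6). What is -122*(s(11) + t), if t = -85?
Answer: -3050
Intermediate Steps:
s(u) = 2*u*(-6 + u) (s(u) = (2*u)*(-6 + u) = 2*u*(-6 + u))
-122*(s(11) + t) = -122*(2*11*(-6 + 11) - 85) = -122*(2*11*5 - 85) = -122*(110 - 85) = -122*25 = -3050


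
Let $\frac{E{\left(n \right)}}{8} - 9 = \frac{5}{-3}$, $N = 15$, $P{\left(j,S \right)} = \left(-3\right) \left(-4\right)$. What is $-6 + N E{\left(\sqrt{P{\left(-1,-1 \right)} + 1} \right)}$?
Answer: $874$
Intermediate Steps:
$P{\left(j,S \right)} = 12$
$E{\left(n \right)} = \frac{176}{3}$ ($E{\left(n \right)} = 72 + 8 \frac{5}{-3} = 72 + 8 \cdot 5 \left(- \frac{1}{3}\right) = 72 + 8 \left(- \frac{5}{3}\right) = 72 - \frac{40}{3} = \frac{176}{3}$)
$-6 + N E{\left(\sqrt{P{\left(-1,-1 \right)} + 1} \right)} = -6 + 15 \cdot \frac{176}{3} = -6 + 880 = 874$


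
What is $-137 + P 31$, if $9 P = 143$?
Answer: $\frac{3200}{9} \approx 355.56$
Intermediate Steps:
$P = \frac{143}{9}$ ($P = \frac{1}{9} \cdot 143 = \frac{143}{9} \approx 15.889$)
$-137 + P 31 = -137 + \frac{143}{9} \cdot 31 = -137 + \frac{4433}{9} = \frac{3200}{9}$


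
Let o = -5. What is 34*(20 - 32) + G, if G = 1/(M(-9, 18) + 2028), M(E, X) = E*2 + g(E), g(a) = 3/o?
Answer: -4099171/10047 ≈ -408.00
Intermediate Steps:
g(a) = -3/5 (g(a) = 3/(-5) = 3*(-1/5) = -3/5)
M(E, X) = -3/5 + 2*E (M(E, X) = E*2 - 3/5 = 2*E - 3/5 = -3/5 + 2*E)
G = 5/10047 (G = 1/((-3/5 + 2*(-9)) + 2028) = 1/((-3/5 - 18) + 2028) = 1/(-93/5 + 2028) = 1/(10047/5) = 5/10047 ≈ 0.00049766)
34*(20 - 32) + G = 34*(20 - 32) + 5/10047 = 34*(-12) + 5/10047 = -408 + 5/10047 = -4099171/10047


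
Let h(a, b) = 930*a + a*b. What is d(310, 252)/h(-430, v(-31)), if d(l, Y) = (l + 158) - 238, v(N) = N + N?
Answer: -23/37324 ≈ -0.00061623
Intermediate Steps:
v(N) = 2*N
d(l, Y) = -80 + l (d(l, Y) = (158 + l) - 238 = -80 + l)
d(310, 252)/h(-430, v(-31)) = (-80 + 310)/((-430*(930 + 2*(-31)))) = 230/((-430*(930 - 62))) = 230/((-430*868)) = 230/(-373240) = 230*(-1/373240) = -23/37324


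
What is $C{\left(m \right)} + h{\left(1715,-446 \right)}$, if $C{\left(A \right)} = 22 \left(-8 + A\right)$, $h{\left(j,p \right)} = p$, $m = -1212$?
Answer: $-27286$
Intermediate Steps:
$C{\left(A \right)} = -176 + 22 A$
$C{\left(m \right)} + h{\left(1715,-446 \right)} = \left(-176 + 22 \left(-1212\right)\right) - 446 = \left(-176 - 26664\right) - 446 = -26840 - 446 = -27286$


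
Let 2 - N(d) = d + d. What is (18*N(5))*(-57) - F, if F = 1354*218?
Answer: -286964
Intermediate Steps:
F = 295172
N(d) = 2 - 2*d (N(d) = 2 - (d + d) = 2 - 2*d)
(18*N(5))*(-57) - F = (18*(2 - 2*5))*(-57) - 1*295172 = (18*(2 - 10))*(-57) - 295172 = (18*(-8))*(-57) - 295172 = -144*(-57) - 295172 = 8208 - 295172 = -286964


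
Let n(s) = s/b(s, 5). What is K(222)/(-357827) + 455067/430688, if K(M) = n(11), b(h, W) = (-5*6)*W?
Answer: 12212646824459/11558384623200 ≈ 1.0566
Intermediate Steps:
b(h, W) = -30*W
n(s) = -s/150 (n(s) = s/((-30*5)) = s/(-150) = s*(-1/150) = -s/150)
K(M) = -11/150 (K(M) = -1/150*11 = -11/150)
K(222)/(-357827) + 455067/430688 = -11/150/(-357827) + 455067/430688 = -11/150*(-1/357827) + 455067*(1/430688) = 11/53674050 + 455067/430688 = 12212646824459/11558384623200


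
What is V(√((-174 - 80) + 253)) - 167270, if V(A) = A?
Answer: -167270 + I ≈ -1.6727e+5 + 1.0*I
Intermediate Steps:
V(√((-174 - 80) + 253)) - 167270 = √((-174 - 80) + 253) - 167270 = √(-254 + 253) - 167270 = √(-1) - 167270 = I - 167270 = -167270 + I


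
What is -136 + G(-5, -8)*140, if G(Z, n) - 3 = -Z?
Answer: 984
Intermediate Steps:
G(Z, n) = 3 - Z
-136 + G(-5, -8)*140 = -136 + (3 - 1*(-5))*140 = -136 + (3 + 5)*140 = -136 + 8*140 = -136 + 1120 = 984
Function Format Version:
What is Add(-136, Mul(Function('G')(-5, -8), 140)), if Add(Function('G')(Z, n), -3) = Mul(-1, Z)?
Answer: 984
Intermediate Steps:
Function('G')(Z, n) = Add(3, Mul(-1, Z))
Add(-136, Mul(Function('G')(-5, -8), 140)) = Add(-136, Mul(Add(3, Mul(-1, -5)), 140)) = Add(-136, Mul(Add(3, 5), 140)) = Add(-136, Mul(8, 140)) = Add(-136, 1120) = 984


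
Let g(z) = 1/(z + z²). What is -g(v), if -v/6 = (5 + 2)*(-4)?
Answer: -1/28392 ≈ -3.5221e-5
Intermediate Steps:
v = 168 (v = -6*(5 + 2)*(-4) = -42*(-4) = -6*(-28) = 168)
-g(v) = -1/(168*(1 + 168)) = -1/(168*169) = -1*1/28392 = -1/28392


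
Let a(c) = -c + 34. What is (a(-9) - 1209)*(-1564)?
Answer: 1823624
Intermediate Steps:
a(c) = 34 - c
(a(-9) - 1209)*(-1564) = ((34 - 1*(-9)) - 1209)*(-1564) = ((34 + 9) - 1209)*(-1564) = (43 - 1209)*(-1564) = -1166*(-1564) = 1823624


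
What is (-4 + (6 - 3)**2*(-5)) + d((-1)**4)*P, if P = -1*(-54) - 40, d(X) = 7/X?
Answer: 49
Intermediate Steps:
P = 14 (P = 54 - 40 = 14)
(-4 + (6 - 3)**2*(-5)) + d((-1)**4)*P = (-4 + (6 - 3)**2*(-5)) + (7/((-1)**4))*14 = (-4 + 3**2*(-5)) + (7/1)*14 = (-4 + 9*(-5)) + (7*1)*14 = (-4 - 45) + 7*14 = -49 + 98 = 49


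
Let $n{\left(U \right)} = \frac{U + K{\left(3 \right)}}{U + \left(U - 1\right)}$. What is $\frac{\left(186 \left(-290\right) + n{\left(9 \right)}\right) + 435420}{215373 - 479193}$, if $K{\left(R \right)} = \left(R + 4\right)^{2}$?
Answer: $- \frac{3242609}{2242470} \approx -1.446$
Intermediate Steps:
$K{\left(R \right)} = \left(4 + R\right)^{2}$
$n{\left(U \right)} = \frac{49 + U}{-1 + 2 U}$ ($n{\left(U \right)} = \frac{U + \left(4 + 3\right)^{2}}{U + \left(U - 1\right)} = \frac{U + 7^{2}}{U + \left(U - 1\right)} = \frac{U + 49}{U + \left(-1 + U\right)} = \frac{49 + U}{-1 + 2 U}$)
$\frac{\left(186 \left(-290\right) + n{\left(9 \right)}\right) + 435420}{215373 - 479193} = \frac{\left(186 \left(-290\right) + \frac{49 + 9}{-1 + 2 \cdot 9}\right) + 435420}{215373 - 479193} = \frac{\left(-53940 + \frac{1}{-1 + 18} \cdot 58\right) + 435420}{-263820} = \left(\left(-53940 + \frac{1}{17} \cdot 58\right) + 435420\right) \left(- \frac{1}{263820}\right) = \left(\left(-53940 + \frac{58}{17}\right) + 435420\right) \left(- \frac{1}{263820}\right) = \left(- \frac{916922}{17} + 435420\right) \left(- \frac{1}{263820}\right) = \frac{6485218}{17} \left(- \frac{1}{263820}\right) = - \frac{3242609}{2242470}$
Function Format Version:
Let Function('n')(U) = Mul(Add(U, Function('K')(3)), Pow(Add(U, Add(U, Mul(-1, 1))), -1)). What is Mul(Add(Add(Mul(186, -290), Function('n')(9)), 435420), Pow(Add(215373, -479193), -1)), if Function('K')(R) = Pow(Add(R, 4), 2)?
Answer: Rational(-3242609, 2242470) ≈ -1.4460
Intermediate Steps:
Function('K')(R) = Pow(Add(4, R), 2)
Function('n')(U) = Mul(Pow(Add(-1, Mul(2, U)), -1), Add(49, U)) (Function('n')(U) = Mul(Add(U, Pow(Add(4, 3), 2)), Pow(Add(U, Add(U, Mul(-1, 1))), -1)) = Mul(Add(U, Pow(7, 2)), Pow(Add(U, Add(U, -1)), -1)) = Mul(Add(U, 49), Pow(Add(U, Add(-1, U)), -1)) = Mul(Add(49, U), Pow(Add(-1, Mul(2, U)), -1)) = Mul(Pow(Add(-1, Mul(2, U)), -1), Add(49, U)))
Mul(Add(Add(Mul(186, -290), Function('n')(9)), 435420), Pow(Add(215373, -479193), -1)) = Mul(Add(Add(Mul(186, -290), Mul(Pow(Add(-1, Mul(2, 9)), -1), Add(49, 9))), 435420), Pow(Add(215373, -479193), -1)) = Mul(Add(Add(-53940, Mul(Pow(Add(-1, 18), -1), 58)), 435420), Pow(-263820, -1)) = Mul(Add(Add(-53940, Mul(Pow(17, -1), 58)), 435420), Rational(-1, 263820)) = Mul(Add(Add(-53940, Mul(Rational(1, 17), 58)), 435420), Rational(-1, 263820)) = Mul(Add(Add(-53940, Rational(58, 17)), 435420), Rational(-1, 263820)) = Mul(Add(Rational(-916922, 17), 435420), Rational(-1, 263820)) = Mul(Rational(6485218, 17), Rational(-1, 263820)) = Rational(-3242609, 2242470)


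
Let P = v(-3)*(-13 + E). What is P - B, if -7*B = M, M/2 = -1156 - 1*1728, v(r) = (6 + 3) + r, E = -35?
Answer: -1112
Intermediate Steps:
v(r) = 9 + r
P = -288 (P = (9 - 3)*(-13 - 35) = 6*(-48) = -288)
M = -5768 (M = 2*(-1156 - 1*1728) = 2*(-1156 - 1728) = 2*(-2884) = -5768)
B = 824 (B = -⅐*(-5768) = 824)
P - B = -288 - 1*824 = -288 - 824 = -1112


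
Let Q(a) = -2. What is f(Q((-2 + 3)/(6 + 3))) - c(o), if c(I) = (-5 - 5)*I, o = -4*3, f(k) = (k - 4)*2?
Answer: -132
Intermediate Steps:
f(k) = -8 + 2*k (f(k) = (-4 + k)*2 = -8 + 2*k)
o = -12
c(I) = -10*I
f(Q((-2 + 3)/(6 + 3))) - c(o) = (-8 + 2*(-2)) - (-10)*(-12) = (-8 - 4) - 1*120 = -12 - 120 = -132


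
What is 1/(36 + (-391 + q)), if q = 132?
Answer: -1/223 ≈ -0.0044843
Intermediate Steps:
1/(36 + (-391 + q)) = 1/(36 + (-391 + 132)) = 1/(36 - 259) = 1/(-223) = -1/223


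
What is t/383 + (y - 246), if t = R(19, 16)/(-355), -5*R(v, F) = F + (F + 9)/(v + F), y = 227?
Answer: -90416608/4758775 ≈ -19.000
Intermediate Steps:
R(v, F) = -F/5 - (9 + F)/(5*(F + v)) (R(v, F) = -(F + (F + 9)/(v + F))/5 = -(F + (9 + F)/(F + v))/5 = -F/5 - (9 + F)/(5*(F + v)))
t = 117/12425 (t = ((-9 - 1*16 - 1*16² - 1*16*19)/(5*(16 + 19)))/(-355) = ((⅕)*(-9 - 16 - 1*256 - 304)/35)*(-1/355) = ((⅕)*(1/35)*(-9 - 16 - 256 - 304))*(-1/355) = ((⅕)*(1/35)*(-585))*(-1/355) = -117/35*(-1/355) = 117/12425 ≈ 0.0094165)
t/383 + (y - 246) = (117/12425)/383 + (227 - 246) = (1/383)*(117/12425) - 19 = 117/4758775 - 19 = -90416608/4758775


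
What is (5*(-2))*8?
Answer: -80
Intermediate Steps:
(5*(-2))*8 = -10*8 = -80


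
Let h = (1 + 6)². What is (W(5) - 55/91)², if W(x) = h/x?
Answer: 17505856/207025 ≈ 84.559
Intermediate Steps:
h = 49 (h = 7² = 49)
W(x) = 49/x
(W(5) - 55/91)² = (49/5 - 55/91)² = (4184/455)² = 17505856/207025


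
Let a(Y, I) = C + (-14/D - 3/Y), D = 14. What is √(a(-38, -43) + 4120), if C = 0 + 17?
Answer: √5972498/38 ≈ 64.312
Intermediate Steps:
C = 17
a(Y, I) = 16 - 3/Y (a(Y, I) = 17 + (-14/14 - 3/Y) = 17 + (-14*1/14 - 3/Y) = 17 + (-1 - 3/Y) = 16 - 3/Y)
√(a(-38, -43) + 4120) = √((16 - 3/(-38)) + 4120) = √((16 - 3*(-1/38)) + 4120) = √((16 + 3/38) + 4120) = √(611/38 + 4120) = √(157171/38) = √5972498/38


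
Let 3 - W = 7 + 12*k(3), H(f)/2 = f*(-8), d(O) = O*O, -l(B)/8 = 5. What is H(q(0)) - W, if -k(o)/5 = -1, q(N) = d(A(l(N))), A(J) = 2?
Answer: 0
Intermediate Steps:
l(B) = -40 (l(B) = -8*5 = -40)
d(O) = O²
q(N) = 4 (q(N) = 2² = 4)
k(o) = 5 (k(o) = -5*(-1) = 5)
H(f) = -16*f (H(f) = 2*(f*(-8)) = 2*(-8*f) = -16*f)
W = -64 (W = 3 - (7 + 12*5) = 3 - (7 + 60) = 3 - 1*67 = 3 - 67 = -64)
H(q(0)) - W = -16*4 - 1*(-64) = -64 + 64 = 0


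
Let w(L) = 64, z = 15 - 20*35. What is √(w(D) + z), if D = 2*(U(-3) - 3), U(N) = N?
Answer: 3*I*√69 ≈ 24.92*I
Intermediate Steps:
z = -685 (z = 15 - 700 = -685)
D = -12 (D = 2*(-3 - 3) = 2*(-6) = -12)
√(w(D) + z) = √(64 - 685) = √(-621) = 3*I*√69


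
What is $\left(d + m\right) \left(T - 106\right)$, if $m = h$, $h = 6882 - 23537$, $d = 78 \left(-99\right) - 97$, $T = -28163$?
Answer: $691855506$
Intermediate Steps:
$d = -7819$ ($d = -7722 - 97 = -7819$)
$h = -16655$ ($h = 6882 - 23537 = -16655$)
$m = -16655$
$\left(d + m\right) \left(T - 106\right) = \left(-7819 - 16655\right) \left(-28163 - 106\right) = - 24474 \left(-28163 + \left(0 - 106\right)\right) = - 24474 \left(-28163 - 106\right) = \left(-24474\right) \left(-28269\right) = 691855506$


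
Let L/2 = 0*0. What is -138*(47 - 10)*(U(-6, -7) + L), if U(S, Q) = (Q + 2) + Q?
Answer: 61272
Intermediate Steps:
L = 0 (L = 2*(0*0) = 2*0 = 0)
U(S, Q) = 2 + 2*Q (U(S, Q) = (2 + Q) + Q = 2 + 2*Q)
-138*(47 - 10)*(U(-6, -7) + L) = -138*(47 - 10)*((2 + 2*(-7)) + 0) = -5106*((2 - 14) + 0) = -5106*(-12 + 0) = -5106*(-12) = -138*(-444) = 61272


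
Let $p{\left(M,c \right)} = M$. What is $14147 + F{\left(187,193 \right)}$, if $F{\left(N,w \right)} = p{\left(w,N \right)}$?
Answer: $14340$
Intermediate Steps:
$F{\left(N,w \right)} = w$
$14147 + F{\left(187,193 \right)} = 14147 + 193 = 14340$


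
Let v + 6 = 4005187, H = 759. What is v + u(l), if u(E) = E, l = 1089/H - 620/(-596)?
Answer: 13725763769/3427 ≈ 4.0052e+6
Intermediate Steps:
l = 8482/3427 (l = 1089/759 - 620/(-596) = 1089*(1/759) - 620*(-1/596) = 33/23 + 155/149 = 8482/3427 ≈ 2.4751)
v = 4005181 (v = -6 + 4005187 = 4005181)
v + u(l) = 4005181 + 8482/3427 = 13725763769/3427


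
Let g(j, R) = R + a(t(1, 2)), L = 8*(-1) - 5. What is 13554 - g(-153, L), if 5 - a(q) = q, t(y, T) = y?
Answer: 13563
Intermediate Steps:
a(q) = 5 - q
L = -13 (L = -8 - 5 = -13)
g(j, R) = 4 + R (g(j, R) = R + (5 - 1*1) = R + (5 - 1) = R + 4 = 4 + R)
13554 - g(-153, L) = 13554 - (4 - 13) = 13554 - 1*(-9) = 13554 + 9 = 13563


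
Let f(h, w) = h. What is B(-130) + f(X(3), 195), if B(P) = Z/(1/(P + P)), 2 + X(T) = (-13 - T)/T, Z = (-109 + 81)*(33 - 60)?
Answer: -589702/3 ≈ -1.9657e+5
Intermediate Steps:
Z = 756 (Z = -28*(-27) = 756)
X(T) = -2 + (-13 - T)/T
B(P) = 1512*P (B(P) = 756/(1/(P + P)) = 756/(1/(2*P)) = 756/((1/(2*P))) = 756*(2*P) = 1512*P)
B(-130) + f(X(3), 195) = 1512*(-130) + (-3 - 13/3) = -196560 + (-3 - 13*1/3) = -196560 + (-3 - 13/3) = -196560 - 22/3 = -589702/3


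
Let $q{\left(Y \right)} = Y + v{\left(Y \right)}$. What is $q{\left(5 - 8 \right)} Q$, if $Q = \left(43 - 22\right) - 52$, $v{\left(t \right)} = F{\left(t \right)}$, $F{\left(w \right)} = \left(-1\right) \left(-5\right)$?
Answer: $-62$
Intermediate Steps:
$F{\left(w \right)} = 5$
$v{\left(t \right)} = 5$
$Q = -31$ ($Q = 21 - 52 = -31$)
$q{\left(Y \right)} = 5 + Y$ ($q{\left(Y \right)} = Y + 5 = 5 + Y$)
$q{\left(5 - 8 \right)} Q = \left(5 + \left(5 - 8\right)\right) \left(-31\right) = \left(5 - 3\right) \left(-31\right) = 2 \left(-31\right) = -62$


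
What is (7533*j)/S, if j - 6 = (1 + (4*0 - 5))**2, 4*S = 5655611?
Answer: 662904/5655611 ≈ 0.11721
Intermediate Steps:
S = 5655611/4 (S = (1/4)*5655611 = 5655611/4 ≈ 1.4139e+6)
j = 22 (j = 6 + (1 + (4*0 - 5))**2 = 6 + (1 + (0 - 5))**2 = 6 + (1 - 5)**2 = 6 + (-4)**2 = 6 + 16 = 22)
(7533*j)/S = (7533*22)/(5655611/4) = 165726*(4/5655611) = 662904/5655611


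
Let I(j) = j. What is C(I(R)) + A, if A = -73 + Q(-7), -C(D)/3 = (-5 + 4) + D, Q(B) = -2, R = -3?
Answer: -63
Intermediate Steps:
C(D) = 3 - 3*D (C(D) = -3*((-5 + 4) + D) = -3*(-1 + D) = 3 - 3*D)
A = -75 (A = -73 - 2 = -75)
C(I(R)) + A = (3 - 3*(-3)) - 75 = (3 + 9) - 75 = 12 - 75 = -63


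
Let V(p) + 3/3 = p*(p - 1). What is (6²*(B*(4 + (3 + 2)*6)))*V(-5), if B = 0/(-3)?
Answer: 0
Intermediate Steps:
B = 0 (B = 0*(-⅓) = 0)
V(p) = -1 + p*(-1 + p) (V(p) = -1 + p*(p - 1) = -1 + p*(-1 + p))
(6²*(B*(4 + (3 + 2)*6)))*V(-5) = (6²*(0*(4 + (3 + 2)*6)))*(-1 + (-5)² - 1*(-5)) = (36*(0*(4 + 5*6)))*(-1 + 25 + 5) = (36*(0*(4 + 30)))*29 = (36*(0*34))*29 = (36*0)*29 = 0*29 = 0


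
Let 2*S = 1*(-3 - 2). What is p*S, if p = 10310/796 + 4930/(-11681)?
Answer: -291267075/9298076 ≈ -31.326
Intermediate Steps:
S = -5/2 (S = (1*(-3 - 2))/2 = (1*(-5))/2 = (1/2)*(-5) = -5/2 ≈ -2.5000)
p = 58253415/4649038 (p = 10310*(1/796) + 4930*(-1/11681) = 5155/398 - 4930/11681 = 58253415/4649038 ≈ 12.530)
p*S = (58253415/4649038)*(-5/2) = -291267075/9298076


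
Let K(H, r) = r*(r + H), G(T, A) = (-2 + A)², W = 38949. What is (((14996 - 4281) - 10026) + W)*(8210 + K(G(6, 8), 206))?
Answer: 2301461556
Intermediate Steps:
K(H, r) = r*(H + r)
(((14996 - 4281) - 10026) + W)*(8210 + K(G(6, 8), 206)) = (((14996 - 4281) - 10026) + 38949)*(8210 + 206*((-2 + 8)² + 206)) = ((10715 - 10026) + 38949)*(8210 + 206*(6² + 206)) = (689 + 38949)*(8210 + 206*(36 + 206)) = 39638*(8210 + 206*242) = 39638*(8210 + 49852) = 39638*58062 = 2301461556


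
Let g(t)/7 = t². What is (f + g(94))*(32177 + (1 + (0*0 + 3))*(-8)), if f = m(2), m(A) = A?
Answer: 1988296830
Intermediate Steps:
f = 2
g(t) = 7*t²
(f + g(94))*(32177 + (1 + (0*0 + 3))*(-8)) = (2 + 7*94²)*(32177 + (1 + (0*0 + 3))*(-8)) = (2 + 7*8836)*(32177 + (1 + (0 + 3))*(-8)) = (2 + 61852)*(32177 + (1 + 3)*(-8)) = 61854*(32177 + 4*(-8)) = 61854*(32177 - 32) = 61854*32145 = 1988296830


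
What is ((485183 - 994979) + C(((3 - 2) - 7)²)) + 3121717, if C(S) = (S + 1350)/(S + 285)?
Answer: 279476009/107 ≈ 2.6119e+6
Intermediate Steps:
C(S) = (1350 + S)/(285 + S)
((485183 - 994979) + C(((3 - 2) - 7)²)) + 3121717 = ((485183 - 994979) + (1350 + ((3 - 2) - 7)²)/(285 + ((3 - 2) - 7)²)) + 3121717 = (-509796 + (1350 + (1 - 7)²)/(285 + (1 - 7)²)) + 3121717 = (-509796 + (1350 + (-6)²)/(285 + (-6)²)) + 3121717 = (-509796 + (1350 + 36)/(285 + 36)) + 3121717 = (-509796 + 1386/321) + 3121717 = (-509796 + (1/321)*1386) + 3121717 = (-509796 + 462/107) + 3121717 = -54547710/107 + 3121717 = 279476009/107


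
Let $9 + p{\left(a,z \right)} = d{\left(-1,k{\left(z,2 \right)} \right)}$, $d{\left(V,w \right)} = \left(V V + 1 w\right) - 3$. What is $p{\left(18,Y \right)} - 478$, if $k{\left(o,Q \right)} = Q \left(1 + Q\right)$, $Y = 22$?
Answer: $-483$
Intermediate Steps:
$d{\left(V,w \right)} = -3 + w + V^{2}$ ($d{\left(V,w \right)} = \left(V^{2} + w\right) - 3 = \left(w + V^{2}\right) - 3 = -3 + w + V^{2}$)
$p{\left(a,z \right)} = -5$ ($p{\left(a,z \right)} = -9 + \left(-3 + 2 \left(1 + 2\right) + \left(-1\right)^{2}\right) = -9 + \left(-3 + 2 \cdot 3 + 1\right) = -9 + \left(-3 + 6 + 1\right) = -9 + 4 = -5$)
$p{\left(18,Y \right)} - 478 = -5 - 478 = -483$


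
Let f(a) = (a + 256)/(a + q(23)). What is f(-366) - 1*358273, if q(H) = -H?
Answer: -139368087/389 ≈ -3.5827e+5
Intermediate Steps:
f(a) = (256 + a)/(-23 + a) (f(a) = (a + 256)/(a - 1*23) = (256 + a)/(a - 23) = (256 + a)/(-23 + a))
f(-366) - 1*358273 = (256 - 366)/(-23 - 366) - 1*358273 = -110/(-389) - 358273 = -1/389*(-110) - 358273 = 110/389 - 358273 = -139368087/389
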